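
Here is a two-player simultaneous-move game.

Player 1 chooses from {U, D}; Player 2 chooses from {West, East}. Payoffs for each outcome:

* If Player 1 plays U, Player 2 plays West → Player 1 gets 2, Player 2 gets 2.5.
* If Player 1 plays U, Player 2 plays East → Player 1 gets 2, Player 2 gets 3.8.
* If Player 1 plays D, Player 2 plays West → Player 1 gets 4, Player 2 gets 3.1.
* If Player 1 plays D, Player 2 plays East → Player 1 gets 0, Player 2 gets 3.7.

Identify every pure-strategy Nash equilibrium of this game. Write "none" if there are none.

The unique pure-strategy Nash equilibrium is (U, East).

Player 1 against West: payoffs 2, 4 → best response D.
Player 1 against East: payoffs 2, 0 → best response U.
Player 2 against U: payoffs 2.5, 3.8 → best response East.
Player 2 against D: payoffs 3.1, 3.7 → best response East.
Mutual best responses: (U, East).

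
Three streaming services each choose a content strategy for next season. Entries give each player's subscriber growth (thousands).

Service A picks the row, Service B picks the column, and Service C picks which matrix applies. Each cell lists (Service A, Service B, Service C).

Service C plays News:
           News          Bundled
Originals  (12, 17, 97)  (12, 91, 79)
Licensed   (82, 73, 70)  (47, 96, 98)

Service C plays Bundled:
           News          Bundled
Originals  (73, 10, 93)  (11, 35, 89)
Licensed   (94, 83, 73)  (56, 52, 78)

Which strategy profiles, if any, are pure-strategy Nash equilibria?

The pure Nash equilibria are (Licensed, News, Bundled), (Licensed, Bundled, News).

Service A against (News, News): payoffs 12, 82 → best response Licensed.
Service A against (News, Bundled): payoffs 73, 94 → best response Licensed.
Service A against (Bundled, News): payoffs 12, 47 → best response Licensed.
Service A against (Bundled, Bundled): payoffs 11, 56 → best response Licensed.
Service B against (Originals, News): payoffs 17, 91 → best response Bundled.
Service B against (Originals, Bundled): payoffs 10, 35 → best response Bundled.
Service B against (Licensed, News): payoffs 73, 96 → best response Bundled.
Service B against (Licensed, Bundled): payoffs 83, 52 → best response News.
Service C against (Originals, News): payoffs 97, 93 → best response News.
Service C against (Originals, Bundled): payoffs 79, 89 → best response Bundled.
Service C against (Licensed, News): payoffs 70, 73 → best response Bundled.
Service C against (Licensed, Bundled): payoffs 98, 78 → best response News.
Mutual best responses: (Licensed, News, Bundled); (Licensed, Bundled, News).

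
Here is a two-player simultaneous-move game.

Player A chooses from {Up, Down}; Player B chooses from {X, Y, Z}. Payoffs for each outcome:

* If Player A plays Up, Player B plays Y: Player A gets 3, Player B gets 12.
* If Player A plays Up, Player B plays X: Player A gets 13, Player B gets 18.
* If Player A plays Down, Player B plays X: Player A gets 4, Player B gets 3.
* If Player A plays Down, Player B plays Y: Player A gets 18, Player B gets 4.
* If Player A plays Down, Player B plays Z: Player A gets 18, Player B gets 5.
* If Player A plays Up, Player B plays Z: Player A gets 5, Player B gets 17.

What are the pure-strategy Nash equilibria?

The pure Nash equilibria are (Up, X) and (Down, Z).

For each strategy profile, look for a profitable unilateral deviation.
(Up, X): Player A gets 13, best alternative 4; Player B gets 18, best alternative 17. No profitable deviation — NE.
(Up, Y): Player A can switch to Down (3 → 18). Not NE.
(Up, Z): Player A can switch to Down (5 → 18). Not NE.
(Down, X): Player A can switch to Up (4 → 13). Not NE.
(Down, Y): Player B can switch to Z (4 → 5). Not NE.
(Down, Z): Player A gets 18, best alternative 5; Player B gets 5, best alternative 4. No profitable deviation — NE.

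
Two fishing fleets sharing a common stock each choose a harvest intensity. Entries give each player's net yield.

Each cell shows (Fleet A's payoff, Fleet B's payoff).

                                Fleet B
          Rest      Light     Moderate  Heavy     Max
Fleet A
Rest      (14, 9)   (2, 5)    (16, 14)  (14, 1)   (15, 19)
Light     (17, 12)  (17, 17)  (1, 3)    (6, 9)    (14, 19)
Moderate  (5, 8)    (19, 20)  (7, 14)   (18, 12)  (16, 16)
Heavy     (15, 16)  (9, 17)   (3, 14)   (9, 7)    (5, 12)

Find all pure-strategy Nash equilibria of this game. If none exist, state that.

(Moderate, Light)

Mark each player's best response to every combination of opponents' strategies; a profile where every player is best-responding is a pure Nash equilibrium.
Fleet A against Rest: payoffs 14, 17, 5, 15 → best response Light.
Fleet A against Light: payoffs 2, 17, 19, 9 → best response Moderate.
Fleet A against Moderate: payoffs 16, 1, 7, 3 → best response Rest.
Fleet A against Heavy: payoffs 14, 6, 18, 9 → best response Moderate.
Fleet A against Max: payoffs 15, 14, 16, 5 → best response Moderate.
Fleet B against Rest: payoffs 9, 5, 14, 1, 19 → best response Max.
Fleet B against Light: payoffs 12, 17, 3, 9, 19 → best response Max.
Fleet B against Moderate: payoffs 8, 20, 14, 12, 16 → best response Light.
Fleet B against Heavy: payoffs 16, 17, 14, 7, 12 → best response Light.
Mutual best responses: (Moderate, Light).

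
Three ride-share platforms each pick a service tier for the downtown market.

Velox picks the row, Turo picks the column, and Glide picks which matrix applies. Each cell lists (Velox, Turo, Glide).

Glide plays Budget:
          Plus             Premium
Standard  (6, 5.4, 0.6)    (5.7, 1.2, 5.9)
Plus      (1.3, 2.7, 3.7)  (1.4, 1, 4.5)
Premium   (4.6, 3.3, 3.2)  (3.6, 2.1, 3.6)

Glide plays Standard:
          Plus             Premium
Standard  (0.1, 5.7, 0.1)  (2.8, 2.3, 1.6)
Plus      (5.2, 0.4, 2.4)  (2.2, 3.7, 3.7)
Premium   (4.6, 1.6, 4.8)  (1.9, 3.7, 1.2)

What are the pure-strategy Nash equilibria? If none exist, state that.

(Standard, Plus, Budget): Velox gets 6, best alternative 4.6; Turo gets 5.4, best alternative 1.2; Glide gets 0.6, best alternative 0.1. No profitable deviation — NE.
(Standard, Plus, Standard): Velox can switch to Plus (0.1 → 5.2). Not NE.
(Standard, Premium, Budget): Turo can switch to Plus (1.2 → 5.4). Not NE.
(Standard, Premium, Standard): Turo can switch to Plus (2.3 → 5.7). Not NE.
(Plus, Plus, Budget): Velox can switch to Standard (1.3 → 6). Not NE.
(Plus, Plus, Standard): Turo can switch to Premium (0.4 → 3.7). Not NE.
(Plus, Premium, Budget): Velox can switch to Standard (1.4 → 5.7). Not NE.
(The remaining 5 profiles each have a profitable deviation by the same check.)

Pure NE: (Standard, Plus, Budget)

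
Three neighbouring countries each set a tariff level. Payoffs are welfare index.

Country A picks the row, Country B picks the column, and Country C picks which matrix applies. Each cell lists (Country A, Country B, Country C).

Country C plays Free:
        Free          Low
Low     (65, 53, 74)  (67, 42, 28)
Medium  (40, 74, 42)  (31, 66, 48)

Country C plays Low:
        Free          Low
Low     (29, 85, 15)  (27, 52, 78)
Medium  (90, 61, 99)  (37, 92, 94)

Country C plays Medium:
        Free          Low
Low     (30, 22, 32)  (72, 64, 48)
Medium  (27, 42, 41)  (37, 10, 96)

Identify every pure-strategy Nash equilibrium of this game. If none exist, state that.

Country A against (Free, Free): payoffs 65, 40 → best response Low.
Country A against (Free, Low): payoffs 29, 90 → best response Medium.
Country A against (Free, Medium): payoffs 30, 27 → best response Low.
Country A against (Low, Free): payoffs 67, 31 → best response Low.
Country A against (Low, Low): payoffs 27, 37 → best response Medium.
Country A against (Low, Medium): payoffs 72, 37 → best response Low.
Country B against (Low, Free): payoffs 53, 42 → best response Free.
Country B against (Low, Low): payoffs 85, 52 → best response Free.
Country B against (Low, Medium): payoffs 22, 64 → best response Low.
Country B against (Medium, Free): payoffs 74, 66 → best response Free.
Country B against (Medium, Low): payoffs 61, 92 → best response Low.
Country B against (Medium, Medium): payoffs 42, 10 → best response Free.
Country C against (Low, Free): payoffs 74, 15, 32 → best response Free.
Country C against (Low, Low): payoffs 28, 78, 48 → best response Low.
Country C against (Medium, Free): payoffs 42, 99, 41 → best response Low.
Country C against (Medium, Low): payoffs 48, 94, 96 → best response Medium.
Mutual best responses: (Low, Free, Free).

(Low, Free, Free)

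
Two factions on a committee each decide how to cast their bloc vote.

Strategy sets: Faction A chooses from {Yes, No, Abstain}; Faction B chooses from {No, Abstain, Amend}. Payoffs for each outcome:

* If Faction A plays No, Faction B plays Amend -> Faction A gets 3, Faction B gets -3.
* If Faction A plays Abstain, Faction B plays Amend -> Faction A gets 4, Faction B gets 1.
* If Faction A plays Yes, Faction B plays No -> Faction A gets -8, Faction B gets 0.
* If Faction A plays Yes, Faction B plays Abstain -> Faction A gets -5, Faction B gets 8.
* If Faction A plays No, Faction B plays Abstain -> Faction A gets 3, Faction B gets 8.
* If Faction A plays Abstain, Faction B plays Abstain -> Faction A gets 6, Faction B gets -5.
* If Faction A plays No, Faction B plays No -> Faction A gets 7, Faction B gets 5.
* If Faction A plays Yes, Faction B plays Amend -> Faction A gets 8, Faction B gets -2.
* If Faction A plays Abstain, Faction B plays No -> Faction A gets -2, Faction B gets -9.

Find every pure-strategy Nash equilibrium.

none

Faction A against No: payoffs -8, 7, -2 → best response No.
Faction A against Abstain: payoffs -5, 3, 6 → best response Abstain.
Faction A against Amend: payoffs 8, 3, 4 → best response Yes.
Faction B against Yes: payoffs 0, 8, -2 → best response Abstain.
Faction B against No: payoffs 5, 8, -3 → best response Abstain.
Faction B against Abstain: payoffs -9, -5, 1 → best response Amend.
No profile is a mutual best response for all players.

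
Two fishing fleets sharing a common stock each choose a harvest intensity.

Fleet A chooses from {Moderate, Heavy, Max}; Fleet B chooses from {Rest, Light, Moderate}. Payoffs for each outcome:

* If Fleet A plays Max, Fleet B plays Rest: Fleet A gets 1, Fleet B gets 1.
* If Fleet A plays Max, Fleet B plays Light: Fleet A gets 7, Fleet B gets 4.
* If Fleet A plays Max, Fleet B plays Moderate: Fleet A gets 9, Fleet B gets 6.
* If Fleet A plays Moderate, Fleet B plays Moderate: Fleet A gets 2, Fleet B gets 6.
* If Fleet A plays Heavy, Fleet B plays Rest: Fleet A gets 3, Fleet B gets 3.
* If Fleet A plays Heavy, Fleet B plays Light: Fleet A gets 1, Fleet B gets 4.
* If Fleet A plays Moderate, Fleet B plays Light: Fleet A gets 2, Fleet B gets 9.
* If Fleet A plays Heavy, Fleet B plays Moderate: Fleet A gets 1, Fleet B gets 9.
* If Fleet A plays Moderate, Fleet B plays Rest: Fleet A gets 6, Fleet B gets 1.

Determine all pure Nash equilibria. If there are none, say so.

Fleet A against Rest: payoffs 6, 3, 1 → best response Moderate.
Fleet A against Light: payoffs 2, 1, 7 → best response Max.
Fleet A against Moderate: payoffs 2, 1, 9 → best response Max.
Fleet B against Moderate: payoffs 1, 9, 6 → best response Light.
Fleet B against Heavy: payoffs 3, 4, 9 → best response Moderate.
Fleet B against Max: payoffs 1, 4, 6 → best response Moderate.
Mutual best responses: (Max, Moderate).

The unique pure-strategy Nash equilibrium is (Max, Moderate).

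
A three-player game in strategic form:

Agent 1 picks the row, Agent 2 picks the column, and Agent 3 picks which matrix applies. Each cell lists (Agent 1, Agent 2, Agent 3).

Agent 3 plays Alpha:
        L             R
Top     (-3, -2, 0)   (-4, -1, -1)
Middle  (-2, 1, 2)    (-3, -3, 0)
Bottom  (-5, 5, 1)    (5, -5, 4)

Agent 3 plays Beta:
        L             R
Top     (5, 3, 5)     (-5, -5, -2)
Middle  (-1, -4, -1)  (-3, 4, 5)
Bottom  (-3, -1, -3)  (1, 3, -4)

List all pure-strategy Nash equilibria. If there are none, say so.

(Top, L, Alpha): Agent 1 can switch to Middle (-3 → -2). Not NE.
(Top, L, Beta): Agent 1 gets 5, best alternative -1; Agent 2 gets 3, best alternative -5; Agent 3 gets 5, best alternative 0. No profitable deviation — NE.
(Top, R, Alpha): Agent 1 can switch to Middle (-4 → -3). Not NE.
(Top, R, Beta): Agent 1 can switch to Middle (-5 → -3). Not NE.
(Middle, L, Alpha): Agent 1 gets -2, best alternative -3; Agent 2 gets 1, best alternative -3; Agent 3 gets 2, best alternative -1. No profitable deviation — NE.
(Middle, L, Beta): Agent 1 can switch to Top (-1 → 5). Not NE.
(Middle, R, Alpha): Agent 1 can switch to Bottom (-3 → 5). Not NE.
(Middle, R, Beta): Agent 1 can switch to Bottom (-3 → 1). Not NE.
(The remaining 4 profiles each have a profitable deviation by the same check.)

Pure-strategy Nash equilibria: (Top, L, Beta), (Middle, L, Alpha)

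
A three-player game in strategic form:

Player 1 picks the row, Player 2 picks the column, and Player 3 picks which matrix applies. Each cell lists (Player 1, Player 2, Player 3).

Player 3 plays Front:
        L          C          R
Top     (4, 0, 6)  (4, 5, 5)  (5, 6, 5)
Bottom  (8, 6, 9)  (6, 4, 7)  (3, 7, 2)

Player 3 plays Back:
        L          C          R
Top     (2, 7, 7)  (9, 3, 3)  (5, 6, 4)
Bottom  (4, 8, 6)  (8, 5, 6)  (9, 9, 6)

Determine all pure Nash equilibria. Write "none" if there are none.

Player 1 against (L, Front): payoffs 4, 8 → best response Bottom.
Player 1 against (L, Back): payoffs 2, 4 → best response Bottom.
Player 1 against (C, Front): payoffs 4, 6 → best response Bottom.
Player 1 against (C, Back): payoffs 9, 8 → best response Top.
Player 1 against (R, Front): payoffs 5, 3 → best response Top.
Player 1 against (R, Back): payoffs 5, 9 → best response Bottom.
Player 2 against (Top, Front): payoffs 0, 5, 6 → best response R.
Player 2 against (Top, Back): payoffs 7, 3, 6 → best response L.
Player 2 against (Bottom, Front): payoffs 6, 4, 7 → best response R.
Player 2 against (Bottom, Back): payoffs 8, 5, 9 → best response R.
Player 3 against (Top, L): payoffs 6, 7 → best response Back.
Player 3 against (Top, C): payoffs 5, 3 → best response Front.
Player 3 against (Top, R): payoffs 5, 4 → best response Front.
Player 3 against (Bottom, L): payoffs 9, 6 → best response Front.
Player 3 against (Bottom, C): payoffs 7, 6 → best response Front.
Player 3 against (Bottom, R): payoffs 2, 6 → best response Back.
Mutual best responses: (Top, R, Front); (Bottom, R, Back).

Pure-strategy Nash equilibria: (Top, R, Front); (Bottom, R, Back)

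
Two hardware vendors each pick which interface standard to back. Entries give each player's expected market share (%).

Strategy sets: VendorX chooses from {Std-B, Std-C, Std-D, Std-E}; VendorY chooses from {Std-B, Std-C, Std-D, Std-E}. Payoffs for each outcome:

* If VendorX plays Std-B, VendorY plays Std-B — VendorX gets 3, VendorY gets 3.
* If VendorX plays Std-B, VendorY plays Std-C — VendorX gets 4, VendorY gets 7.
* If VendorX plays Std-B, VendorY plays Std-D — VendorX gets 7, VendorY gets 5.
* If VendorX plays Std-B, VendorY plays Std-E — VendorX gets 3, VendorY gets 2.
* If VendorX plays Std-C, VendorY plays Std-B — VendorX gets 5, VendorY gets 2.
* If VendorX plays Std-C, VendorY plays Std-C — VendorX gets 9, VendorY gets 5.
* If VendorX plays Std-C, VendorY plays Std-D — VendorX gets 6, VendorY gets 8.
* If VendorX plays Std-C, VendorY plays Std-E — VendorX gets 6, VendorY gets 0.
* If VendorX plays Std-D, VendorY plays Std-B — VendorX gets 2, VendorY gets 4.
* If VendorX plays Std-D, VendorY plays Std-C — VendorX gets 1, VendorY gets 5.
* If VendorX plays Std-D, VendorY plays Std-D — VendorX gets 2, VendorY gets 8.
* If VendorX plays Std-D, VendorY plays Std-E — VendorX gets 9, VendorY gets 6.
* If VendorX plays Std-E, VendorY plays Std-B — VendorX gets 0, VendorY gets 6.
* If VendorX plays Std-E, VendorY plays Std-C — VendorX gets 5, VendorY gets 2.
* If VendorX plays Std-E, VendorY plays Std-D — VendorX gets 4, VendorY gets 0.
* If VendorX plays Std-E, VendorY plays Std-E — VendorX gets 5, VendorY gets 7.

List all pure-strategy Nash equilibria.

For each player, find the best response to each opponent profile; mutual best responses are the pure NE.
VendorX against Std-B: payoffs 3, 5, 2, 0 → best response Std-C.
VendorX against Std-C: payoffs 4, 9, 1, 5 → best response Std-C.
VendorX against Std-D: payoffs 7, 6, 2, 4 → best response Std-B.
VendorX against Std-E: payoffs 3, 6, 9, 5 → best response Std-D.
VendorY against Std-B: payoffs 3, 7, 5, 2 → best response Std-C.
VendorY against Std-C: payoffs 2, 5, 8, 0 → best response Std-D.
VendorY against Std-D: payoffs 4, 5, 8, 6 → best response Std-D.
VendorY against Std-E: payoffs 6, 2, 0, 7 → best response Std-E.
No profile is a mutual best response for all players.

This game has no pure Nash equilibrium.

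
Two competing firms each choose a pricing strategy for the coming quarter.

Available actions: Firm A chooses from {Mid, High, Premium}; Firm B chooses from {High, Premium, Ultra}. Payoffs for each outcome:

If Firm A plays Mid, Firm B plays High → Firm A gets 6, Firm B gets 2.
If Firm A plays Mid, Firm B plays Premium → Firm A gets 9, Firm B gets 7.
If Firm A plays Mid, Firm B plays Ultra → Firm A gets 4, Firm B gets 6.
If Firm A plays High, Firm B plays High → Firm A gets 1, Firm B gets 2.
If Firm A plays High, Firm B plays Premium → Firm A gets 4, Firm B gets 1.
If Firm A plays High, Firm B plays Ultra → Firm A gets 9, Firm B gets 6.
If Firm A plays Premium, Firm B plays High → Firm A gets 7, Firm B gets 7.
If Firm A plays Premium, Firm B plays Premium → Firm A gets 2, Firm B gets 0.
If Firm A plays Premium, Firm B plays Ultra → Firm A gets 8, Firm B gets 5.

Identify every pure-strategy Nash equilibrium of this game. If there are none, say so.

(Mid, High): Firm A can switch to Premium (6 → 7). Not NE.
(Mid, Premium): Firm A gets 9, best alternative 4; Firm B gets 7, best alternative 6. No profitable deviation — NE.
(Mid, Ultra): Firm A can switch to High (4 → 9). Not NE.
(High, High): Firm A can switch to Mid (1 → 6). Not NE.
(High, Premium): Firm A can switch to Mid (4 → 9). Not NE.
(High, Ultra): Firm A gets 9, best alternative 8; Firm B gets 6, best alternative 2. No profitable deviation — NE.
(Premium, High): Firm A gets 7, best alternative 6; Firm B gets 7, best alternative 5. No profitable deviation — NE.
(Premium, Premium): Firm A can switch to Mid (2 → 9). Not NE.
(Premium, Ultra): Firm A can switch to High (8 → 9). Not NE.

(Mid, Premium) and (High, Ultra) and (Premium, High)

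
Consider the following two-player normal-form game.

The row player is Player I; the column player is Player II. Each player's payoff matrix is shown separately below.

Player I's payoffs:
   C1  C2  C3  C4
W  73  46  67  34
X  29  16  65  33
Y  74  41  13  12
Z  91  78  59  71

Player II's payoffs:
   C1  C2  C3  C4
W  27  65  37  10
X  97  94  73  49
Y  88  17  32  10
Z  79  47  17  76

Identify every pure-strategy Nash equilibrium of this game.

Player I against C1: payoffs 73, 29, 74, 91 → best response Z.
Player I against C2: payoffs 46, 16, 41, 78 → best response Z.
Player I against C3: payoffs 67, 65, 13, 59 → best response W.
Player I against C4: payoffs 34, 33, 12, 71 → best response Z.
Player II against W: payoffs 27, 65, 37, 10 → best response C2.
Player II against X: payoffs 97, 94, 73, 49 → best response C1.
Player II against Y: payoffs 88, 17, 32, 10 → best response C1.
Player II against Z: payoffs 79, 47, 17, 76 → best response C1.
Mutual best responses: (Z, C1).

The unique pure-strategy Nash equilibrium is (Z, C1).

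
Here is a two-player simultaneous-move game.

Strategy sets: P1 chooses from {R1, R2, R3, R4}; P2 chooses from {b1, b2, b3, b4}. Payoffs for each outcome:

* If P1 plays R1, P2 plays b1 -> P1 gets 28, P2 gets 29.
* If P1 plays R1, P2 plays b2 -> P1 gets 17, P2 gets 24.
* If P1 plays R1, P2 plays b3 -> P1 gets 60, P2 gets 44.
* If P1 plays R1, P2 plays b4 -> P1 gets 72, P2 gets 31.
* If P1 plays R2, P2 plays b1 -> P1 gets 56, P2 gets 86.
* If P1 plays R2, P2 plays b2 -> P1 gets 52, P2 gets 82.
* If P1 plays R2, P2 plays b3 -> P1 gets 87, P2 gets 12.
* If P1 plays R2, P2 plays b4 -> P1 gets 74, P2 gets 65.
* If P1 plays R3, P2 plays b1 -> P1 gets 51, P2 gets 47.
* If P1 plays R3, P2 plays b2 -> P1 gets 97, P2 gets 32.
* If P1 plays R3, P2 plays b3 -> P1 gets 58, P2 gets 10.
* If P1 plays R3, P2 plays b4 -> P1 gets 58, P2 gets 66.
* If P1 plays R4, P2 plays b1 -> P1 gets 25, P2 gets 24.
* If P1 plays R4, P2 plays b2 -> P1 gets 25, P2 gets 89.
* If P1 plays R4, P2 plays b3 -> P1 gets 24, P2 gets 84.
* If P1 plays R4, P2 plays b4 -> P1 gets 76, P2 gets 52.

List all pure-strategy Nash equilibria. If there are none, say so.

For each strategy profile, look for a profitable unilateral deviation.
(R1, b1): P1 can switch to R2 (28 → 56). Not NE.
(R1, b2): P1 can switch to R2 (17 → 52). Not NE.
(R1, b3): P1 can switch to R2 (60 → 87). Not NE.
(R1, b4): P1 can switch to R2 (72 → 74). Not NE.
(R2, b1): P1 gets 56, best alternative 51; P2 gets 86, best alternative 82. No profitable deviation — NE.
(R2, b2): P1 can switch to R3 (52 → 97). Not NE.
(R2, b3): P2 can switch to b1 (12 → 86). Not NE.
(R2, b4): P1 can switch to R4 (74 → 76). Not NE.
(R3, b1): P1 can switch to R2 (51 → 56). Not NE.
(R3, b2): P2 can switch to b1 (32 → 47). Not NE.
(R3, b3): P1 can switch to R1 (58 → 60). Not NE.
(R3, b4): P1 can switch to R1 (58 → 72). Not NE.
(R4, b1): P1 can switch to R1 (25 → 28). Not NE.
(The remaining 3 profiles each have a profitable deviation by the same check.)

Pure NE: (R2, b1)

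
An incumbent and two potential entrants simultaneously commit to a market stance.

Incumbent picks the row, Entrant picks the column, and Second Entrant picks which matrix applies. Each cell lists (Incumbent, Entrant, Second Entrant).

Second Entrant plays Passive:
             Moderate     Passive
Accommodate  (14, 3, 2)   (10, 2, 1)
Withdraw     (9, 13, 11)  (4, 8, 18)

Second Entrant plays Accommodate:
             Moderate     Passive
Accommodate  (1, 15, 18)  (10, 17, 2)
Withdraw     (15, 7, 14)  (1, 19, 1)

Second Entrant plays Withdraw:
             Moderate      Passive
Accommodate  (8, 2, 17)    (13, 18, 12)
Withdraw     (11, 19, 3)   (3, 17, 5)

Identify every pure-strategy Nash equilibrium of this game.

Pure NE: (Accommodate, Passive, Withdraw)

(Accommodate, Moderate, Passive): Second Entrant can switch to Accommodate (2 → 18). Not NE.
(Accommodate, Moderate, Accommodate): Incumbent can switch to Withdraw (1 → 15). Not NE.
(Accommodate, Moderate, Withdraw): Incumbent can switch to Withdraw (8 → 11). Not NE.
(Accommodate, Passive, Passive): Entrant can switch to Moderate (2 → 3). Not NE.
(Accommodate, Passive, Accommodate): Second Entrant can switch to Withdraw (2 → 12). Not NE.
(Accommodate, Passive, Withdraw): Incumbent gets 13, best alternative 3; Entrant gets 18, best alternative 2; Second Entrant gets 12, best alternative 2. No profitable deviation — NE.
(Withdraw, Moderate, Passive): Incumbent can switch to Accommodate (9 → 14). Not NE.
(Withdraw, Moderate, Accommodate): Entrant can switch to Passive (7 → 19). Not NE.
(Withdraw, Moderate, Withdraw): Second Entrant can switch to Passive (3 → 11). Not NE.
(The remaining 3 profiles each have a profitable deviation by the same check.)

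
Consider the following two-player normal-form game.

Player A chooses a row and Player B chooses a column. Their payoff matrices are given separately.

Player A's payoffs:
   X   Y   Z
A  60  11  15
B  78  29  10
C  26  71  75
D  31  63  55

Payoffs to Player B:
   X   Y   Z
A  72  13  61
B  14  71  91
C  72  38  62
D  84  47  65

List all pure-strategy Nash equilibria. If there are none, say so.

(A, X): Player A can switch to B (60 → 78). Not NE.
(A, Y): Player A can switch to B (11 → 29). Not NE.
(A, Z): Player A can switch to C (15 → 75). Not NE.
(B, X): Player B can switch to Y (14 → 71). Not NE.
(B, Y): Player A can switch to C (29 → 71). Not NE.
(B, Z): Player A can switch to A (10 → 15). Not NE.
(C, X): Player A can switch to A (26 → 60). Not NE.
(C, Y): Player B can switch to X (38 → 72). Not NE.
(The remaining 4 profiles each have a profitable deviation by the same check.)

No pure-strategy Nash equilibrium.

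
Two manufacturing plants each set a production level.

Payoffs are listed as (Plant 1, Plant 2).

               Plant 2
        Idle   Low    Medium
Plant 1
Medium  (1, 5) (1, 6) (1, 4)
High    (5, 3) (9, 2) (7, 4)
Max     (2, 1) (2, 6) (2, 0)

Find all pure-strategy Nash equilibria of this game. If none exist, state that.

(High, Medium)

Plant 1 against Idle: payoffs 1, 5, 2 → best response High.
Plant 1 against Low: payoffs 1, 9, 2 → best response High.
Plant 1 against Medium: payoffs 1, 7, 2 → best response High.
Plant 2 against Medium: payoffs 5, 6, 4 → best response Low.
Plant 2 against High: payoffs 3, 2, 4 → best response Medium.
Plant 2 against Max: payoffs 1, 6, 0 → best response Low.
Mutual best responses: (High, Medium).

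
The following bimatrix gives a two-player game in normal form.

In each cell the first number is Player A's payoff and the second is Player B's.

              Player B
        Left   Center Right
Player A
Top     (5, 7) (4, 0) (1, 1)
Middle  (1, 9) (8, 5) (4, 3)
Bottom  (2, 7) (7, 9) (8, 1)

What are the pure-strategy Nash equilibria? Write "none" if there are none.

Pure NE: (Top, Left)

Player A against Left: payoffs 5, 1, 2 → best response Top.
Player A against Center: payoffs 4, 8, 7 → best response Middle.
Player A against Right: payoffs 1, 4, 8 → best response Bottom.
Player B against Top: payoffs 7, 0, 1 → best response Left.
Player B against Middle: payoffs 9, 5, 3 → best response Left.
Player B against Bottom: payoffs 7, 9, 1 → best response Center.
Mutual best responses: (Top, Left).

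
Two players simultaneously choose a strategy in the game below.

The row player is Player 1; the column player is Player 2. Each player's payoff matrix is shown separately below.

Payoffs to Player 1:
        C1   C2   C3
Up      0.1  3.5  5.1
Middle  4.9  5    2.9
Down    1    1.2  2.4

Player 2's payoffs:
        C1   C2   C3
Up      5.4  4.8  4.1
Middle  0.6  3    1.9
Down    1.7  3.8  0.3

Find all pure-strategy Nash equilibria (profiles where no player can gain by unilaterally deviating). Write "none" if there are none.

For each player, find the best response to each opponent profile; mutual best responses are the pure NE.
Player 1 against C1: payoffs 0.1, 4.9, 1 → best response Middle.
Player 1 against C2: payoffs 3.5, 5, 1.2 → best response Middle.
Player 1 against C3: payoffs 5.1, 2.9, 2.4 → best response Up.
Player 2 against Up: payoffs 5.4, 4.8, 4.1 → best response C1.
Player 2 against Middle: payoffs 0.6, 3, 1.9 → best response C2.
Player 2 against Down: payoffs 1.7, 3.8, 0.3 → best response C2.
Mutual best responses: (Middle, C2).

Pure NE: (Middle, C2)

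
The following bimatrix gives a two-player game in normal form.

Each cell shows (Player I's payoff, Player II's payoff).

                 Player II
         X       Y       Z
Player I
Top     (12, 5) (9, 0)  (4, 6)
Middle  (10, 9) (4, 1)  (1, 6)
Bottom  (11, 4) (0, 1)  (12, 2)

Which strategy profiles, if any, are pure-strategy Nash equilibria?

Mark each player's best response to every combination of opponents' strategies; a profile where every player is best-responding is a pure Nash equilibrium.
Player I against X: payoffs 12, 10, 11 → best response Top.
Player I against Y: payoffs 9, 4, 0 → best response Top.
Player I against Z: payoffs 4, 1, 12 → best response Bottom.
Player II against Top: payoffs 5, 0, 6 → best response Z.
Player II against Middle: payoffs 9, 1, 6 → best response X.
Player II against Bottom: payoffs 4, 1, 2 → best response X.
No profile is a mutual best response for all players.

none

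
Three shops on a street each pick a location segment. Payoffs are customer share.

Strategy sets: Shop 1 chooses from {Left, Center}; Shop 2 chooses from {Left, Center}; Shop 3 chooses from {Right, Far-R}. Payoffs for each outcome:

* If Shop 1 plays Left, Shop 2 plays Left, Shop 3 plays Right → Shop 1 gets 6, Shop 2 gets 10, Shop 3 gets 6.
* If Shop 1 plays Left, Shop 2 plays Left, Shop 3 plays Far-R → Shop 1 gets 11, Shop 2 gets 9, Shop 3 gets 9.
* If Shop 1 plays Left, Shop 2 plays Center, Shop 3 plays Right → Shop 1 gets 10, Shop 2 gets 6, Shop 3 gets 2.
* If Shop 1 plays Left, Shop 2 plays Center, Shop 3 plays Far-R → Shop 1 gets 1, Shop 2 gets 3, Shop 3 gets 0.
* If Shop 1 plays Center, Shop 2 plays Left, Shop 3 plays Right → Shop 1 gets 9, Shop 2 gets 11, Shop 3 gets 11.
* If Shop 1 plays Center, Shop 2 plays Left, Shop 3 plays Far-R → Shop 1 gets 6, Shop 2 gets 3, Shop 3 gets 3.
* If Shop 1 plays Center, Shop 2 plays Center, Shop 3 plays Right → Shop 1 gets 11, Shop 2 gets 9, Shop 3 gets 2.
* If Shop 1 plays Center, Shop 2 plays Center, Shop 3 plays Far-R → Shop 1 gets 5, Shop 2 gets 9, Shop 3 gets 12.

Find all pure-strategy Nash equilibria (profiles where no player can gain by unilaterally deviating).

Pure-strategy Nash equilibria: (Left, Left, Far-R) and (Center, Left, Right) and (Center, Center, Far-R)

Shop 1 against (Left, Right): payoffs 6, 9 → best response Center.
Shop 1 against (Left, Far-R): payoffs 11, 6 → best response Left.
Shop 1 against (Center, Right): payoffs 10, 11 → best response Center.
Shop 1 against (Center, Far-R): payoffs 1, 5 → best response Center.
Shop 2 against (Left, Right): payoffs 10, 6 → best response Left.
Shop 2 against (Left, Far-R): payoffs 9, 3 → best response Left.
Shop 2 against (Center, Right): payoffs 11, 9 → best response Left.
Shop 2 against (Center, Far-R): payoffs 3, 9 → best response Center.
Shop 3 against (Left, Left): payoffs 6, 9 → best response Far-R.
Shop 3 against (Left, Center): payoffs 2, 0 → best response Right.
Shop 3 against (Center, Left): payoffs 11, 3 → best response Right.
Shop 3 against (Center, Center): payoffs 2, 12 → best response Far-R.
Mutual best responses: (Left, Left, Far-R); (Center, Left, Right); (Center, Center, Far-R).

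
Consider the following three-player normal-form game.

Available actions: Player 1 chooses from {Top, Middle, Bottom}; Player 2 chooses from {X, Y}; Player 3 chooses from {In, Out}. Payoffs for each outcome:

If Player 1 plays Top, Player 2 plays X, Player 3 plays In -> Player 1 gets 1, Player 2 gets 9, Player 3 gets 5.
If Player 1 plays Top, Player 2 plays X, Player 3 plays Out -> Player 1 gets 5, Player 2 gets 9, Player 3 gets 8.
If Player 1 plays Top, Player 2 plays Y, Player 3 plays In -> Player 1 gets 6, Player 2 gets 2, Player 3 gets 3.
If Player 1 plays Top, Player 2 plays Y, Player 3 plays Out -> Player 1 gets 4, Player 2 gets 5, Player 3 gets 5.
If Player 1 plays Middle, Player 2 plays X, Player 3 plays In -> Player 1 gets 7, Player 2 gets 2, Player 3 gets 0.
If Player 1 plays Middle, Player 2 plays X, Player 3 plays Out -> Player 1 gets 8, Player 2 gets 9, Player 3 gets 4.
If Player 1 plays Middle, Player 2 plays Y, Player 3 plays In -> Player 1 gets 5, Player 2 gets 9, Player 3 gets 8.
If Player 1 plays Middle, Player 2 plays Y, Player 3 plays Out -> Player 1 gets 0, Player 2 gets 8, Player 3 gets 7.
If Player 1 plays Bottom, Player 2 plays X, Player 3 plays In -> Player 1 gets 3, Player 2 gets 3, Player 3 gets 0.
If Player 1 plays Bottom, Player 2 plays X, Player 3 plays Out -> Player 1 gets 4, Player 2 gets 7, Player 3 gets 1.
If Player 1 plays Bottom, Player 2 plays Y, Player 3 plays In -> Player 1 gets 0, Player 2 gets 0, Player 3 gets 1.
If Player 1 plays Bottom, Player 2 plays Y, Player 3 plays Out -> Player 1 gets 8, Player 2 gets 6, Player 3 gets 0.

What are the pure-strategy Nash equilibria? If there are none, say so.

(Top, X, In): Player 1 can switch to Middle (1 → 7). Not NE.
(Top, X, Out): Player 1 can switch to Middle (5 → 8). Not NE.
(Top, Y, In): Player 2 can switch to X (2 → 9). Not NE.
(Top, Y, Out): Player 1 can switch to Bottom (4 → 8). Not NE.
(Middle, X, In): Player 2 can switch to Y (2 → 9). Not NE.
(Middle, X, Out): Player 1 gets 8, best alternative 5; Player 2 gets 9, best alternative 8; Player 3 gets 4, best alternative 0. No profitable deviation — NE.
(Middle, Y, In): Player 1 can switch to Top (5 → 6). Not NE.
(Middle, Y, Out): Player 1 can switch to Top (0 → 4). Not NE.
(Bottom, X, In): Player 1 can switch to Middle (3 → 7). Not NE.
(Bottom, X, Out): Player 1 can switch to Top (4 → 5). Not NE.
(Bottom, Y, In): Player 1 can switch to Top (0 → 6). Not NE.
(Bottom, Y, Out): Player 2 can switch to X (6 → 7). Not NE.

The unique pure-strategy Nash equilibrium is (Middle, X, Out).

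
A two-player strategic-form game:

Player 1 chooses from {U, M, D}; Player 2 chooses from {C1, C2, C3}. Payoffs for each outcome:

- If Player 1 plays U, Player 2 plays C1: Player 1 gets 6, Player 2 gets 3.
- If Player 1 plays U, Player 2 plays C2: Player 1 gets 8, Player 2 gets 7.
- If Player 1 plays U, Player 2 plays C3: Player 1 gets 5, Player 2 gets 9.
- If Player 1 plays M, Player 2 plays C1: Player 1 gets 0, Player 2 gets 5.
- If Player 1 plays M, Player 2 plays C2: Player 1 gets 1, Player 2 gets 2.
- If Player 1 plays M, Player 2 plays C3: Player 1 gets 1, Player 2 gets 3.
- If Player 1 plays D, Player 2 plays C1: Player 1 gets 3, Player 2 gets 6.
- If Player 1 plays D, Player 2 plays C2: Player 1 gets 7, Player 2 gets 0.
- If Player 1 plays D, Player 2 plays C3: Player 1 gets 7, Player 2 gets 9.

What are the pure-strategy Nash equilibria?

Pure NE: (D, C3)

Check each profile: it is a Nash equilibrium iff no player can strictly gain by switching unilaterally.
(U, C1): Player 2 can switch to C2 (3 → 7). Not NE.
(U, C2): Player 2 can switch to C3 (7 → 9). Not NE.
(U, C3): Player 1 can switch to D (5 → 7). Not NE.
(M, C1): Player 1 can switch to U (0 → 6). Not NE.
(M, C2): Player 1 can switch to U (1 → 8). Not NE.
(M, C3): Player 1 can switch to U (1 → 5). Not NE.
(D, C1): Player 1 can switch to U (3 → 6). Not NE.
(D, C2): Player 1 can switch to U (7 → 8). Not NE.
(D, C3): Player 1 gets 7, best alternative 5; Player 2 gets 9, best alternative 6. No profitable deviation — NE.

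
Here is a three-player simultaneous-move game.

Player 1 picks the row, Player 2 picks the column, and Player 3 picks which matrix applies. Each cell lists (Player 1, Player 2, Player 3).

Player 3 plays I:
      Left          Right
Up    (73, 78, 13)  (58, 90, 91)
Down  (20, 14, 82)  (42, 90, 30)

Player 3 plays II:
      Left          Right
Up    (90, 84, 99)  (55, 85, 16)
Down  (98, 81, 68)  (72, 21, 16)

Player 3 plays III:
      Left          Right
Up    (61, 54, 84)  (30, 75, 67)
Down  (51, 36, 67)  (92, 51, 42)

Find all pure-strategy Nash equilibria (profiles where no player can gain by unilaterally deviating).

Pure-strategy Nash equilibria: (Up, Right, I); (Down, Right, III)

Player 1 against (Left, I): payoffs 73, 20 → best response Up.
Player 1 against (Left, II): payoffs 90, 98 → best response Down.
Player 1 against (Left, III): payoffs 61, 51 → best response Up.
Player 1 against (Right, I): payoffs 58, 42 → best response Up.
Player 1 against (Right, II): payoffs 55, 72 → best response Down.
Player 1 against (Right, III): payoffs 30, 92 → best response Down.
Player 2 against (Up, I): payoffs 78, 90 → best response Right.
Player 2 against (Up, II): payoffs 84, 85 → best response Right.
Player 2 against (Up, III): payoffs 54, 75 → best response Right.
Player 2 against (Down, I): payoffs 14, 90 → best response Right.
Player 2 against (Down, II): payoffs 81, 21 → best response Left.
Player 2 against (Down, III): payoffs 36, 51 → best response Right.
Player 3 against (Up, Left): payoffs 13, 99, 84 → best response II.
Player 3 against (Up, Right): payoffs 91, 16, 67 → best response I.
Player 3 against (Down, Left): payoffs 82, 68, 67 → best response I.
Player 3 against (Down, Right): payoffs 30, 16, 42 → best response III.
Mutual best responses: (Up, Right, I); (Down, Right, III).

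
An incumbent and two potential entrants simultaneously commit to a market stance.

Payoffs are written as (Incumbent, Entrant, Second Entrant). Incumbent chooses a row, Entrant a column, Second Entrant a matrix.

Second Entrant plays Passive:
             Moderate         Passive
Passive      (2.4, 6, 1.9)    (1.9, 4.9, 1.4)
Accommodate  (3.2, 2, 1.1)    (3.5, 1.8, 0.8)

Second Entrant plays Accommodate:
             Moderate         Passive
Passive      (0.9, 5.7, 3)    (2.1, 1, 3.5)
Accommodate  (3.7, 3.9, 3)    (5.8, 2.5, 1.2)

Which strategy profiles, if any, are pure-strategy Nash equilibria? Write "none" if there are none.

(Passive, Moderate, Passive): Incumbent can switch to Accommodate (2.4 → 3.2). Not NE.
(Passive, Moderate, Accommodate): Incumbent can switch to Accommodate (0.9 → 3.7). Not NE.
(Passive, Passive, Passive): Incumbent can switch to Accommodate (1.9 → 3.5). Not NE.
(Passive, Passive, Accommodate): Incumbent can switch to Accommodate (2.1 → 5.8). Not NE.
(Accommodate, Moderate, Passive): Second Entrant can switch to Accommodate (1.1 → 3). Not NE.
(Accommodate, Moderate, Accommodate): Incumbent gets 3.7, best alternative 0.9; Entrant gets 3.9, best alternative 2.5; Second Entrant gets 3, best alternative 1.1. No profitable deviation — NE.
(Accommodate, Passive, Passive): Entrant can switch to Moderate (1.8 → 2). Not NE.
(Accommodate, Passive, Accommodate): Entrant can switch to Moderate (2.5 → 3.9). Not NE.

Pure NE: (Accommodate, Moderate, Accommodate)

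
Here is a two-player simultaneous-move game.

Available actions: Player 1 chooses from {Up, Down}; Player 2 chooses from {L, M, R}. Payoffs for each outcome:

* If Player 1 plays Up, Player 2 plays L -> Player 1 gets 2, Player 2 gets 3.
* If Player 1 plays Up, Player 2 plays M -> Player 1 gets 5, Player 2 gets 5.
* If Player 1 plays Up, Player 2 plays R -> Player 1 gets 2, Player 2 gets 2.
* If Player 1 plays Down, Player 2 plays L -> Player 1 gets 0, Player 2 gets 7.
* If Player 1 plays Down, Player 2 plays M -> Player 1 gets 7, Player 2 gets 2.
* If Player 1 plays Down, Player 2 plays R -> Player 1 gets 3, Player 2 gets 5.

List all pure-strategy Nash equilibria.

This game has no pure Nash equilibrium.

(Up, L): Player 2 can switch to M (3 → 5). Not NE.
(Up, M): Player 1 can switch to Down (5 → 7). Not NE.
(Up, R): Player 1 can switch to Down (2 → 3). Not NE.
(Down, L): Player 1 can switch to Up (0 → 2). Not NE.
(Down, M): Player 2 can switch to L (2 → 7). Not NE.
(Down, R): Player 2 can switch to L (5 → 7). Not NE.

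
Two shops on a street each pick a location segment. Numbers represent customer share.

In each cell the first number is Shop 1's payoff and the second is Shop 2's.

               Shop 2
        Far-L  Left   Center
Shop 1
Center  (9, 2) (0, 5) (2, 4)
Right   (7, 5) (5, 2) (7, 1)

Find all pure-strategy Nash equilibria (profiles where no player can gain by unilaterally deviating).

No pure-strategy Nash equilibrium.

(Center, Far-L): Shop 2 can switch to Left (2 → 5). Not NE.
(Center, Left): Shop 1 can switch to Right (0 → 5). Not NE.
(Center, Center): Shop 1 can switch to Right (2 → 7). Not NE.
(Right, Far-L): Shop 1 can switch to Center (7 → 9). Not NE.
(Right, Left): Shop 2 can switch to Far-L (2 → 5). Not NE.
(Right, Center): Shop 2 can switch to Far-L (1 → 5). Not NE.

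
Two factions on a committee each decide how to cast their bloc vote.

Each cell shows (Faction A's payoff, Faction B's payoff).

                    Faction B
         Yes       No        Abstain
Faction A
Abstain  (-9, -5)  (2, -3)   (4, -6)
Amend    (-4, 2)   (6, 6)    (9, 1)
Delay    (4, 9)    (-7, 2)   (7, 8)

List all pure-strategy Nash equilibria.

Pure-strategy Nash equilibria: (Amend, No) and (Delay, Yes)

For each strategy profile, look for a profitable unilateral deviation.
(Abstain, Yes): Faction A can switch to Amend (-9 → -4). Not NE.
(Abstain, No): Faction A can switch to Amend (2 → 6). Not NE.
(Abstain, Abstain): Faction A can switch to Amend (4 → 9). Not NE.
(Amend, Yes): Faction A can switch to Delay (-4 → 4). Not NE.
(Amend, No): Faction A gets 6, best alternative 2; Faction B gets 6, best alternative 2. No profitable deviation — NE.
(Amend, Abstain): Faction B can switch to Yes (1 → 2). Not NE.
(Delay, Yes): Faction A gets 4, best alternative -4; Faction B gets 9, best alternative 8. No profitable deviation — NE.
(Delay, No): Faction A can switch to Abstain (-7 → 2). Not NE.
(Delay, Abstain): Faction A can switch to Amend (7 → 9). Not NE.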